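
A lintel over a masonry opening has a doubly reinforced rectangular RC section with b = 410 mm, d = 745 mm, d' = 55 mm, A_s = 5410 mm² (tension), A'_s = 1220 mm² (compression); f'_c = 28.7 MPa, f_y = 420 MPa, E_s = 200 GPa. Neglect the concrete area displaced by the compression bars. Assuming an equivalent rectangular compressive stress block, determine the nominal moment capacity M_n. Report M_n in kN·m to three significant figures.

M_n ≈ 1510 kN·m

Assume both tension and compression steel yield.
Net tension couple steel: A_s − A'_s = 4190 mm².
a = (A_s − A'_s) f_y / (0.85 f'_c b) = 1759800/(0.85 × 28.7 × 410) = 175.95 mm.
c = a/β₁ = 175.95/0.845 = 208.22 mm; ε'_s = 0.003(c − d')/c = 0.0022 ≥ f_y/E_s = 0.0021, so compression steel does yield.
M_n = (A_s − A'_s) f_y (d − a/2) + A'_s f_y (d − d') = [1759800 × (745 − 87.975) + 512400 × (745 − 55)] × 10⁻⁶ = 1156.23 + 353.56 = 1509.79 kN·m.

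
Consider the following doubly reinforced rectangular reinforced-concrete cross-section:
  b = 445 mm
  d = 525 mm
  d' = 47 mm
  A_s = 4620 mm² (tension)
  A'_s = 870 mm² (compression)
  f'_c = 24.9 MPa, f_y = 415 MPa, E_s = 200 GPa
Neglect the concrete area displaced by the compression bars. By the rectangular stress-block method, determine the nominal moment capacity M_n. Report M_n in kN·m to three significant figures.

M_n ≈ 861 kN·m

Assume both tension and compression steel yield.
Net tension couple steel: A_s − A'_s = 3750 mm².
a = (A_s − A'_s) f_y / (0.85 f'_c b) = 1556250/(0.85 × 24.9 × 445) = 165.23 mm.
c = a/β₁ = 165.23/0.85 = 194.39 mm; ε'_s = 0.003(c − d')/c = 0.0023 ≥ f_y/E_s = 0.0021, so compression steel does yield.
M_n = (A_s − A'_s) f_y (d − a/2) + A'_s f_y (d − d') = [1556250 × (525 − 82.615) + 361050 × (525 − 47)] × 10⁻⁶ = 688.46 + 172.58 = 861.04 kN·m.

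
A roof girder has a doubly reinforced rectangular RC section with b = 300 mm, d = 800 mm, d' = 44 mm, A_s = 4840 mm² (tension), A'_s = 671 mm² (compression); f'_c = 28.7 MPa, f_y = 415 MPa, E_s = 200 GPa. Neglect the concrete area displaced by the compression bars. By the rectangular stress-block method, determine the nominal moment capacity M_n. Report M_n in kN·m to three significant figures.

Assume both tension and compression steel yield.
Net tension couple steel: A_s − A'_s = 4169 mm².
a = (A_s − A'_s) f_y / (0.85 f'_c b) = 1730135/(0.85 × 28.7 × 300) = 236.41 mm.
c = a/β₁ = 236.41/0.845 = 279.78 mm; ε'_s = 0.003(c − d')/c = 0.0025 ≥ f_y/E_s = 0.0021, so compression steel does yield.
M_n = (A_s − A'_s) f_y (d − a/2) + A'_s f_y (d − d') = [1730135 × (800 − 118.205) + 278465 × (800 − 44)] × 10⁻⁶ = 1179.60 + 210.52 = 1390.12 kN·m.

M_n ≈ 1390 kN·m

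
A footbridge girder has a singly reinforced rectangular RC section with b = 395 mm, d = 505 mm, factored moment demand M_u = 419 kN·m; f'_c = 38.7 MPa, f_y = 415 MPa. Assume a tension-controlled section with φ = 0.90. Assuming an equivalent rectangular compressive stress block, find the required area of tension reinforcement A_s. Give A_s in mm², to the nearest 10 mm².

A_s ≈ 2400 mm²

M_n = M_u/φ = 419/0.90 = 465.556 kN·m.
With M_n = 0.85 f'_c a b (d − a/2), solve the quadratic for a:
a = d − √(d² − 2M_n/(0.85 f'_c b)) = 505 − √(505² − 2 × 465.556×10⁶/(0.85 × 38.7 × 395)) = 76.79 mm.
A_s = 0.85 f'_c a b / f_y = 0.85 × 38.7 × 76.79 × 395 / 415 = 2404.3 mm².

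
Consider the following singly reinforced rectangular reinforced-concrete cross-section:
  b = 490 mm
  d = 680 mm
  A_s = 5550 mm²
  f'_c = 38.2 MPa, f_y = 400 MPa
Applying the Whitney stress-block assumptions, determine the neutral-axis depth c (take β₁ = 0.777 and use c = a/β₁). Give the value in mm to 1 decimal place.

c ≈ 179.6 mm

T = A_s f_y = 5550 × 400 = 2220000 N = 2220 kN.
Setting C = 0.85 f'_c a b equal to T: a = 2220000/(0.85 × 38.2 × 490) = 139.532 mm.
With β₁ = 0.777, c = a/β₁ = 139.532/0.777 = 179.6 mm.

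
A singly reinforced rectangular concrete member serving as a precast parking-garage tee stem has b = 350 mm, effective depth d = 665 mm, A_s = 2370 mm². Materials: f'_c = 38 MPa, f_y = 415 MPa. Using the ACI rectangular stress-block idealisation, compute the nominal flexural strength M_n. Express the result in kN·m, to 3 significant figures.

T = A_s f_y = 2370 × 415 = 983550 N = 983.55 kN.
From C = T: a = T/(0.85 f'_c b) = 983550/(0.85 × 38 × 350) = 87.00 mm.
M_n = T(d − a/2) = 983.55 kN × (665 − 43.5) mm = 611.28 kN·m.

M_n ≈ 611 kN·m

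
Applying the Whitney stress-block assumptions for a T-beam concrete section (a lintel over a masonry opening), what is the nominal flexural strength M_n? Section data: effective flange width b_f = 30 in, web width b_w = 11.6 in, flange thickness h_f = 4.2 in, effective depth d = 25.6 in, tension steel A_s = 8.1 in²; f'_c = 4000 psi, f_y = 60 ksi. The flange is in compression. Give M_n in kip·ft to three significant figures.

Tension: T = A_s f_y = 8.1 × 60 = 486 kips.
Try a within the flange: a = T/(0.85 f'_c b_f) = 486/(0.85 × 4 × 30) = 4.765 in.
a = 4.765 > h_f = 4.2 in: the block extends into the web. Split into flange-overhang and web parts.
C_f = 0.85 f'_c (b_f − b_w) h_f = 0.85 × 4 × (30 − 11.6) × 4.2 = 262.8 kips.
Remaining web compression depth: a_w = (T − C_f)/(0.85 f'_c b_w) = (486 − 262.8)/(0.85 × 4 × 11.6) = 5.659 in.
M_n = C_f(d − h_f/2) + (T − C_f)(d − a_w/2) = 262.8 × (25.6 − 2.1) + 223.2 × (25.6 − 2.8295) = 6175.8 + 5082.4 = 11258.2 kip·in.
M_n = 11258.2/12 = 938.18 kip·ft.

M_n ≈ 938 kip·ft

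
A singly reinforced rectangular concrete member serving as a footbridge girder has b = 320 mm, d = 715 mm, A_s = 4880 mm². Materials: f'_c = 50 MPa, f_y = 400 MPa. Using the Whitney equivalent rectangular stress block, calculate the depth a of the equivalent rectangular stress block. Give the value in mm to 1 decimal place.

T = A_s f_y = 4880 × 400 = 1952000 N = 1952 kN.
Setting C = 0.85 f'_c a b equal to T: a = 1952000/(0.85 × 50 × 320) = 143.5 mm.

a ≈ 143.5 mm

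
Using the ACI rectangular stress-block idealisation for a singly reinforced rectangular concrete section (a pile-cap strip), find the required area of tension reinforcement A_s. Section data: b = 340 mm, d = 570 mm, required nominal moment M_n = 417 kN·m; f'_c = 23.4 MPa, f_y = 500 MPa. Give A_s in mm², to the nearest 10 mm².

With M_n = 0.85 f'_c a b (d − a/2), solve the quadratic for a:
a = d − √(d² − 2M_n/(0.85 f'_c b)) = 570 − √(570² − 2 × 417×10⁶/(0.85 × 23.4 × 340)) = 121.03 mm.
A_s = 0.85 f'_c a b / f_y = 0.85 × 23.4 × 121.03 × 340 / 500 = 1637.0 mm².

A_s ≈ 1640 mm²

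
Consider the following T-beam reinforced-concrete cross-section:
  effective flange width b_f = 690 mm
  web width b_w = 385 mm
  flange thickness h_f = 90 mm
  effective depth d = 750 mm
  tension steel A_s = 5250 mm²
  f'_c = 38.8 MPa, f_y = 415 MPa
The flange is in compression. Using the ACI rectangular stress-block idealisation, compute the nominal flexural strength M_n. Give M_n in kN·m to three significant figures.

Tension: T = A_s f_y = 5250 × 415 = 2178750 N.
Try a within the flange: a = T/(0.85 f'_c b_f) = 2178750/(0.85 × 38.8 × 690) = 95.74 mm.
a = 95.74 > h_f = 90 mm: the block extends into the web. Split into flange-overhang and web parts.
C_f = 0.85 f'_c (b_f − b_w) h_f = 0.85 × 38.8 × (690 − 385) × 90 = 905301 N.
Remaining web compression depth: a_w = (T − C_f)/(0.85 f'_c b_w) = (2178750 − 905301)/(0.85 × 38.8 × 385) = 100.29 mm.
M_n = C_f(d − h_f/2) + (T − C_f)(d − a_w/2) = 905301 × (750 − 45) + 1273449 × (750 − 50.145) = 638.24 + 891.23 = 1529.47 × 10⁶ N·mm.
M_n = 1529.47 kN·m.

M_n ≈ 1530 kN·m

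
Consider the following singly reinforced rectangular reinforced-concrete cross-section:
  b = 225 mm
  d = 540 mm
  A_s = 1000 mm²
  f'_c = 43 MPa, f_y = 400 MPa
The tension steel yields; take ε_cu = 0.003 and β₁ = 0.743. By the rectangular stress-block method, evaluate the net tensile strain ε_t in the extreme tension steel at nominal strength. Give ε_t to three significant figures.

ε_t ≈ 0.0217

a = A_s f_y/(0.85 f'_c b) = 48.64 mm.
β₁ = 0.743, so c = a/β₁ = 48.64/0.743 = 65.46 mm.
From the linear strain diagram with ε_cu = 0.003: ε_t = 0.003 (d − c)/c = 0.003 × (540 − 65.46)/65.46 = 0.0217.
Since ε_t ≥ 0.005, the section is tension-controlled.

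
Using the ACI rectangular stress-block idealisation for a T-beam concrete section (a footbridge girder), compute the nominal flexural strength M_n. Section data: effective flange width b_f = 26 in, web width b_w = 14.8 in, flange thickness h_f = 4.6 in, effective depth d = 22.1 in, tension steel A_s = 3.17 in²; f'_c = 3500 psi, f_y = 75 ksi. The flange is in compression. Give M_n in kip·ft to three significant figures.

Tension: T = A_s f_y = 3.17 × 75 = 237.75 kips.
Try a within the flange: a = T/(0.85 f'_c b_f) = 237.75/(0.85 × 3.5 × 26) = 3.074 in.
Since a = 3.074 ≤ h_f = 4.6 in, the stress block lies entirely in the flange; analyse as a rectangular beam of width b_f.
M_n = T(d − a/2) = 237.75 × (22.1 − 1.537) = 4888.9 kip·in.
M_n = 4888.9/12 = 407.41 kip·ft.

M_n ≈ 407 kip·ft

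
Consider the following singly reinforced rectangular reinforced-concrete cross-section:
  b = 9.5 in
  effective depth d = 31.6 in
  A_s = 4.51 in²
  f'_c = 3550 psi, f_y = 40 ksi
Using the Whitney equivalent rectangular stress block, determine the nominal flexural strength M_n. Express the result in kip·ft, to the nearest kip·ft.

T = A_s f_y = 4.51 × 40 = 180.4 kips.
a = T/(0.85 f'_c b) = 180.4/(0.85 × 3.55 × 9.5) = 6.293 in.
M_n = T(d − a/2) = 180.4 × (31.6 − 3.1465) = 5133.0 kip·in = 5133.0/12 = 427.75 kip·ft.

M_n ≈ 428 kip·ft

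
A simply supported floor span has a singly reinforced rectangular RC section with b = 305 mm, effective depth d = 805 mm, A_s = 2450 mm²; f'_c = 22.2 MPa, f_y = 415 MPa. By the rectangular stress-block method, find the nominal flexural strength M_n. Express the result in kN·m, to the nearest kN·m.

M_n ≈ 729 kN·m

T = A_s f_y = 2450 × 415 = 1016750 N = 1016.75 kN.
From C = T: a = T/(0.85 f'_c b) = 1016750/(0.85 × 22.2 × 305) = 176.66 mm.
M_n = T(d − a/2) = 1016.75 kN × (805 − 88.33) mm = 728.67 kN·m.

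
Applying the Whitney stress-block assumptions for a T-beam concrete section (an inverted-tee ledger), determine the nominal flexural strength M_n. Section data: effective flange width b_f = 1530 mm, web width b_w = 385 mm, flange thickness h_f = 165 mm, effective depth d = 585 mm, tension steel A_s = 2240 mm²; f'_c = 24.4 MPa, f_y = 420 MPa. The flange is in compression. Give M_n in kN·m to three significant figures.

Tension: T = A_s f_y = 2240 × 420 = 940800 N.
Try a within the flange: a = T/(0.85 f'_c b_f) = 940800/(0.85 × 24.4 × 1530) = 29.65 mm.
Since a = 29.65 ≤ h_f = 165 mm, the stress block lies entirely in the flange; analyse as a rectangular beam of width b_f.
M_n = T(d − a/2) = 940800 × (585 − 14.825) = 536.42 × 10⁶ N·mm.
M_n = 536.42 kN·m.

M_n ≈ 536 kN·m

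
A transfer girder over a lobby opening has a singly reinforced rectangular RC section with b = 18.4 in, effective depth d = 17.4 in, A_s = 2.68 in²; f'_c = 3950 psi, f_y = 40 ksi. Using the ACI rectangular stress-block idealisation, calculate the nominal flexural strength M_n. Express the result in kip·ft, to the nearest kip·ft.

M_n ≈ 148 kip·ft

T = A_s f_y = 2.68 × 40 = 107.2 kips.
a = T/(0.85 f'_c b) = 107.2/(0.85 × 3.95 × 18.4) = 1.735 in.
M_n = T(d − a/2) = 107.2 × (17.4 − 0.8675) = 1772.3 kip·in = 1772.3/12 = 147.69 kip·ft.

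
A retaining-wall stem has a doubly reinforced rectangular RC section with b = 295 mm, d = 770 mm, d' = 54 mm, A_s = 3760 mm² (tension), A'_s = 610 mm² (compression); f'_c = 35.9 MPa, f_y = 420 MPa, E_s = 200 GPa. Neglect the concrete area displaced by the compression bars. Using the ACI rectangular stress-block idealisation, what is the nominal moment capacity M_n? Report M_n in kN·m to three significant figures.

Assume both tension and compression steel yield.
Net tension couple steel: A_s − A'_s = 3150 mm².
a = (A_s − A'_s) f_y / (0.85 f'_c b) = 1323000/(0.85 × 35.9 × 295) = 146.97 mm.
c = a/β₁ = 146.97/0.794 = 185.10 mm; ε'_s = 0.003(c − d')/c = 0.0021 ≥ f_y/E_s = 0.0021, so compression steel does yield.
M_n = (A_s − A'_s) f_y (d − a/2) + A'_s f_y (d − d') = [1323000 × (770 − 73.485) + 256200 × (770 − 54)] × 10⁻⁶ = 921.49 + 183.44 = 1104.93 kN·m.

M_n ≈ 1100 kN·m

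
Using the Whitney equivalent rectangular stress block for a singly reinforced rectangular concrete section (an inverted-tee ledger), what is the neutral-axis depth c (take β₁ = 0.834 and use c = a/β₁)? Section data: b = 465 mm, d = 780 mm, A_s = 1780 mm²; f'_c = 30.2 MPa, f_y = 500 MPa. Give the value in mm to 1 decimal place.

T = A_s f_y = 1780 × 500 = 890000 N = 890 kN.
Setting C = 0.85 f'_c a b equal to T: a = 890000/(0.85 × 30.2 × 465) = 74.561 mm.
With β₁ = 0.834, c = a/β₁ = 74.561/0.834 = 89.4 mm.

c ≈ 89.4 mm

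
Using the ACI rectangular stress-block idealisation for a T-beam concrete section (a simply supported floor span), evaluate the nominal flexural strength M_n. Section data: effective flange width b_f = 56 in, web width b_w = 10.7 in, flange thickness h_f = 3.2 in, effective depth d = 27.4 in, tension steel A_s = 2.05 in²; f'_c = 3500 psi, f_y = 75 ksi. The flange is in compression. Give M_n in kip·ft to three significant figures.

M_n ≈ 345 kip·ft

Tension: T = A_s f_y = 2.05 × 75 = 153.75 kips.
Try a within the flange: a = T/(0.85 f'_c b_f) = 153.75/(0.85 × 3.5 × 56) = 0.923 in.
Since a = 0.923 ≤ h_f = 3.2 in, the stress block lies entirely in the flange; analyse as a rectangular beam of width b_f.
M_n = T(d − a/2) = 153.75 × (27.4 − 0.4615) = 4141.8 kip·in.
M_n = 4141.8/12 = 345.15 kip·ft.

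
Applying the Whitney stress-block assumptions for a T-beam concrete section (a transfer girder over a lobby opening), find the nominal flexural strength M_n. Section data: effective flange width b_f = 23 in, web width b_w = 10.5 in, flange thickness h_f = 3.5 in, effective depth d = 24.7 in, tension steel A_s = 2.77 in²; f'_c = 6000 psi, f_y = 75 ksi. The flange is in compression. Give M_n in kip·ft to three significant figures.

M_n ≈ 412 kip·ft

Tension: T = A_s f_y = 2.77 × 75 = 207.75 kips.
Try a within the flange: a = T/(0.85 f'_c b_f) = 207.75/(0.85 × 6 × 23) = 1.771 in.
Since a = 1.771 ≤ h_f = 3.5 in, the stress block lies entirely in the flange; analyse as a rectangular beam of width b_f.
M_n = T(d − a/2) = 207.75 × (24.7 − 0.8855) = 4947.5 kip·in.
M_n = 4947.5/12 = 412.29 kip·ft.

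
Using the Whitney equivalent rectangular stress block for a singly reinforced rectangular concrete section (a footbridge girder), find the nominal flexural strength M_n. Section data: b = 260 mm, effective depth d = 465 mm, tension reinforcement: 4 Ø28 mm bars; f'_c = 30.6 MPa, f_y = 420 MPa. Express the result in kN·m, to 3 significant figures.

A_s = 4 × 616 = 2464 mm².
T = A_s f_y = 2464 × 420 = 1034880 N = 1034.88 kN.
From C = T: a = T/(0.85 f'_c b) = 1034880/(0.85 × 30.6 × 260) = 153.03 mm.
M_n = T(d − a/2) = 1034.88 kN × (465 − 76.515) mm = 402.04 kN·m.

M_n ≈ 402 kN·m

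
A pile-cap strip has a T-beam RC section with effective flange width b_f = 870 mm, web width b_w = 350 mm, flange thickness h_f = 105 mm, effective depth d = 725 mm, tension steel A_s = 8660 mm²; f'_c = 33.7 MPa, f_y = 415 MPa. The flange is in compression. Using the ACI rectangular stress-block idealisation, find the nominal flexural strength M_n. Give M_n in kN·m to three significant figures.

Tension: T = A_s f_y = 8660 × 415 = 3593900 N.
Try a within the flange: a = T/(0.85 f'_c b_f) = 3593900/(0.85 × 33.7 × 870) = 144.21 mm.
a = 144.21 > h_f = 105 mm: the block extends into the web. Split into flange-overhang and web parts.
C_f = 0.85 f'_c (b_f − b_w) h_f = 0.85 × 33.7 × (870 − 350) × 105 = 1564017 N.
Remaining web compression depth: a_w = (T − C_f)/(0.85 f'_c b_w) = (3593900 − 1564017)/(0.85 × 33.7 × 350) = 202.47 mm.
M_n = C_f(d − h_f/2) + (T − C_f)(d − a_w/2) = 1564017 × (725 − 52.5) + 2029883 × (725 − 101.235) = 1051.80 + 1266.17 = 2317.97 × 10⁶ N·mm.
M_n = 2317.97 kN·m.

M_n ≈ 2320 kN·m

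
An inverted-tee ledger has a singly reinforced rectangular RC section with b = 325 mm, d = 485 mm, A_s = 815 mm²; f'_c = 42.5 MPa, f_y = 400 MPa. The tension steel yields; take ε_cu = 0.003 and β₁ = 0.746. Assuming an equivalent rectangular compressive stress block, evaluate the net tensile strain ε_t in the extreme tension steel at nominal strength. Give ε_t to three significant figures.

a = A_s f_y/(0.85 f'_c b) = 27.77 mm.
β₁ = 0.746, so c = a/β₁ = 27.77/0.746 = 37.23 mm.
From the linear strain diagram with ε_cu = 0.003: ε_t = 0.003 (d − c)/c = 0.003 × (485 − 37.23)/37.23 = 0.0361.
Since ε_t ≥ 0.005, the section is tension-controlled.

ε_t ≈ 0.0361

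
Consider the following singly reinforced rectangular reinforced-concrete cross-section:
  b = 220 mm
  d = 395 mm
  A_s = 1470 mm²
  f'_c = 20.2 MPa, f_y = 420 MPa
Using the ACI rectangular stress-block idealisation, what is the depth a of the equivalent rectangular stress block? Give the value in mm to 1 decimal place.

T = A_s f_y = 1470 × 420 = 617400 N = 617.4 kN.
Setting C = 0.85 f'_c a b equal to T: a = 617400/(0.85 × 20.2 × 220) = 163.4 mm.

a ≈ 163.4 mm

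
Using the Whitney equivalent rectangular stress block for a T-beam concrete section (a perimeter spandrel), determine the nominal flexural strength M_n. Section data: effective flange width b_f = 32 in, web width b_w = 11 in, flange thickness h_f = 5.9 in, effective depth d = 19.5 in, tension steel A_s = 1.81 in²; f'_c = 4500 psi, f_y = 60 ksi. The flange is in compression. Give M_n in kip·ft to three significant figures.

M_n ≈ 172 kip·ft

Tension: T = A_s f_y = 1.81 × 60 = 108.6 kips.
Try a within the flange: a = T/(0.85 f'_c b_f) = 108.6/(0.85 × 4.5 × 32) = 0.887 in.
Since a = 0.887 ≤ h_f = 5.9 in, the stress block lies entirely in the flange; analyse as a rectangular beam of width b_f.
M_n = T(d − a/2) = 108.6 × (19.5 − 0.4435) = 2069.5 kip·in.
M_n = 2069.5/12 = 172.46 kip·ft.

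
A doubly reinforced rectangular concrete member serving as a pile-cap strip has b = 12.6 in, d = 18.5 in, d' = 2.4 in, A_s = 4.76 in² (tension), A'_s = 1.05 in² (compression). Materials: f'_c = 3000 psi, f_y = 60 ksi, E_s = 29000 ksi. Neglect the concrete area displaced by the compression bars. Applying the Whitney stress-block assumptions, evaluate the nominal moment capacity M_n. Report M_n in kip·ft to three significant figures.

M_n ≈ 363 kip·ft

Assume both steels yield.
a = (A_s − A'_s) f_y/(0.85 f'_c b) = (4.76 − 1.05) × 60/(0.85 × 3 × 12.6) = 6.928 in.
c = a/β₁ = 6.928/0.85 = 8.151 in; ε'_s = 0.003(c − d')/c = 0.0021 ≥ ε_y = 0.0021, so the compression steel yields.
M_n = (A_s − A'_s) f_y (d − a/2) + A'_s f_y (d − d') = 222.6 × (18.5 − 3.464) + 63 × (18.5 − 2.4) = 3347.0 + 1014.3 = 4361.3 kip·in = 4361.3/12 = 363.44 kip·ft.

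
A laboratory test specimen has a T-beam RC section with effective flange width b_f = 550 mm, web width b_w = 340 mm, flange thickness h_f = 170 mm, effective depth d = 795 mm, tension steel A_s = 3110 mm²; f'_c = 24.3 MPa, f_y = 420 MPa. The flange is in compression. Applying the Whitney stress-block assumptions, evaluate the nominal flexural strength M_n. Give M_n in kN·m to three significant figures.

Tension: T = A_s f_y = 3110 × 420 = 1306200 N.
Try a within the flange: a = T/(0.85 f'_c b_f) = 1306200/(0.85 × 24.3 × 550) = 114.98 mm.
Since a = 114.98 ≤ h_f = 170 mm, the stress block lies entirely in the flange; analyse as a rectangular beam of width b_f.
M_n = T(d − a/2) = 1306200 × (795 − 57.49) = 963.34 × 10⁶ N·mm.
M_n = 963.34 kN·m.

M_n ≈ 963 kN·m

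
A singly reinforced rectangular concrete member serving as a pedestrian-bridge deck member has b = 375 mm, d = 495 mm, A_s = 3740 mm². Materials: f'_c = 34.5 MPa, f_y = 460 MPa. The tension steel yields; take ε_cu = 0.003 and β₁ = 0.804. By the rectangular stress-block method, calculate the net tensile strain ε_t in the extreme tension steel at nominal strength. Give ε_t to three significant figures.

ε_t ≈ 0.00463

a = A_s f_y/(0.85 f'_c b) = 156.44 mm.
β₁ = 0.804, so c = a/β₁ = 156.44/0.804 = 194.58 mm.
From the linear strain diagram with ε_cu = 0.003: ε_t = 0.003 (d − c)/c = 0.003 × (495 − 194.58)/194.58 = 0.00463.
ε_t is between 0.004 and 0.005 — transition zone.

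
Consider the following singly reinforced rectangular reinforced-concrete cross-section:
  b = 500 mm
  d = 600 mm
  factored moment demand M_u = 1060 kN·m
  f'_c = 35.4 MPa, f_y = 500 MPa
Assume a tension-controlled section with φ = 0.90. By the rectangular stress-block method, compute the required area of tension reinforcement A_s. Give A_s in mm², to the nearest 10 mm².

M_n = M_u/φ = 1060/0.90 = 1177.78 kN·m.
With M_n = 0.85 f'_c a b (d − a/2), solve the quadratic for a:
a = d − √(d² − 2M_n/(0.85 f'_c b)) = 600 − √(600² − 2 × 1177.78×10⁶/(0.85 × 35.4 × 500)) = 148.97 mm.
A_s = 0.85 f'_c a b / f_y = 0.85 × 35.4 × 148.97 × 500 / 500 = 4482.5 mm².

A_s ≈ 4480 mm²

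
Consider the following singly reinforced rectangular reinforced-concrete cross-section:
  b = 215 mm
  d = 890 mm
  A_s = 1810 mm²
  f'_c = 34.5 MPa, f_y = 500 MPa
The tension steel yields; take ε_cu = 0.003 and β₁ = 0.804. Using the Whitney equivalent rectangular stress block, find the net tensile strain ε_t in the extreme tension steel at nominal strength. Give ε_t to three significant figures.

a = A_s f_y/(0.85 f'_c b) = 143.54 mm.
β₁ = 0.804, so c = a/β₁ = 143.54/0.804 = 178.53 mm.
From the linear strain diagram with ε_cu = 0.003: ε_t = 0.003 (d − c)/c = 0.003 × (890 − 178.53)/178.53 = 0.0120.
Since ε_t ≥ 0.005, the section is tension-controlled.

ε_t ≈ 0.0120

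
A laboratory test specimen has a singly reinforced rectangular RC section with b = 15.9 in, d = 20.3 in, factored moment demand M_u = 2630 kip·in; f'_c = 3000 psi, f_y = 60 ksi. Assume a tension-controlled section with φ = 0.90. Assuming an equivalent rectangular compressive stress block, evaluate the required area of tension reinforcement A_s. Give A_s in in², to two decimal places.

M_n = M_u/φ = 2630/0.90 = 2922.22 kip·in.
From M_n = 0.85 f'_c a b (d − a/2):
a = d − √(d² − 2M_n/(0.85 f'_c b)) = 20.3 − √(20.3² − 2 × 2922.22/(0.85 × 3 × 15.9)) = 3.931 in.
A_s = 0.85 f'_c a b / f_y = 0.85 × 3 × 3.931 × 15.9 / 60 = 2.656 in².

A_s ≈ 2.66 in²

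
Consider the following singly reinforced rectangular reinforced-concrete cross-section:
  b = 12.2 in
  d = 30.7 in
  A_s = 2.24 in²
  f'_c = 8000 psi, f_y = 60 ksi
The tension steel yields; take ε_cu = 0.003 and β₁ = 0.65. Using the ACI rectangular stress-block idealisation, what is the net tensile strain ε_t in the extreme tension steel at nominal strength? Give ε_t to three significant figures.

a = A_s f_y/(0.85 f'_c b) = 1.620 in.
β₁ = 0.65, so c = a/β₁ = 1.620/0.65 = 2.492 in.
From the linear strain diagram with ε_cu = 0.003: ε_t = 0.003 (d − c)/c = 0.003 × (30.7 − 2.492)/2.492 = 0.0340.
Since ε_t ≥ 0.005, the section is tension-controlled.

ε_t ≈ 0.0340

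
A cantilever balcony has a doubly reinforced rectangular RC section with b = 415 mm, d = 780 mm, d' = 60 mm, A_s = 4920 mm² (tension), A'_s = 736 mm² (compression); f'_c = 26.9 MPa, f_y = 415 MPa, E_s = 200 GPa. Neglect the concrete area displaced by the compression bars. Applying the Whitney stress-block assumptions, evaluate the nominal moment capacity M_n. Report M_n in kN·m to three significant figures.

Assume both tension and compression steel yield.
Net tension couple steel: A_s − A'_s = 4184 mm².
a = (A_s − A'_s) f_y / (0.85 f'_c b) = 1736360/(0.85 × 26.9 × 415) = 182.99 mm.
c = a/β₁ = 182.99/0.85 = 215.28 mm; ε'_s = 0.003(c − d')/c = 0.0022 ≥ f_y/E_s = 0.0021, so compression steel does yield.
M_n = (A_s − A'_s) f_y (d − a/2) + A'_s f_y (d − d') = [1736360 × (780 − 91.495) + 305440 × (780 − 60)] × 10⁻⁶ = 1195.49 + 219.92 = 1415.41 kN·m.

M_n ≈ 1420 kN·m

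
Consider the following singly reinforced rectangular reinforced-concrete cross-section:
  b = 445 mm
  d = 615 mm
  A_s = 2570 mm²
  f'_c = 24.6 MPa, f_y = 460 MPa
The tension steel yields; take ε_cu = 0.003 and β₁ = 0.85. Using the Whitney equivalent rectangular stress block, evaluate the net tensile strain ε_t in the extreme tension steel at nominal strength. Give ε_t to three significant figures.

a = A_s f_y/(0.85 f'_c b) = 127.05 mm.
β₁ = 0.85, so c = a/β₁ = 127.05/0.85 = 149.47 mm.
From the linear strain diagram with ε_cu = 0.003: ε_t = 0.003 (d − c)/c = 0.003 × (615 − 149.47)/149.47 = 0.00934.
Since ε_t ≥ 0.005, the section is tension-controlled.

ε_t ≈ 0.00934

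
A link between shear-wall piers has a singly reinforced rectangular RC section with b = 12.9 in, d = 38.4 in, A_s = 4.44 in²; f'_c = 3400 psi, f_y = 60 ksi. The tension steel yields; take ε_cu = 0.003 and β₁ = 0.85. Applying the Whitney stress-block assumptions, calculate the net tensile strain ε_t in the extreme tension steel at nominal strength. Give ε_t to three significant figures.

a = A_s f_y/(0.85 f'_c b) = 7.146 in.
β₁ = 0.85, so c = a/β₁ = 7.146/0.85 = 8.407 in.
From the linear strain diagram with ε_cu = 0.003: ε_t = 0.003 (d − c)/c = 0.003 × (38.4 − 8.407)/8.407 = 0.0107.
Since ε_t ≥ 0.005, the section is tension-controlled.

ε_t ≈ 0.0107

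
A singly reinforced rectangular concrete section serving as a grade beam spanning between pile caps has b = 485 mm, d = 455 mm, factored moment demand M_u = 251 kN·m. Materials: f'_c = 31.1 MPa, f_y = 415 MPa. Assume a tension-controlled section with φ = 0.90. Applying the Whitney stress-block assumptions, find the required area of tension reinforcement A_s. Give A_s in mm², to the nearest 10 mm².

A_s ≈ 1560 mm²

M_n = M_u/φ = 251/0.90 = 278.889 kN·m.
With M_n = 0.85 f'_c a b (d − a/2), solve the quadratic for a:
a = d − √(d² − 2M_n/(0.85 f'_c b)) = 455 − √(455² − 2 × 278.889×10⁶/(0.85 × 31.1 × 485)) = 50.62 mm.
A_s = 0.85 f'_c a b / f_y = 0.85 × 31.1 × 50.62 × 485 / 415 = 1563.9 mm².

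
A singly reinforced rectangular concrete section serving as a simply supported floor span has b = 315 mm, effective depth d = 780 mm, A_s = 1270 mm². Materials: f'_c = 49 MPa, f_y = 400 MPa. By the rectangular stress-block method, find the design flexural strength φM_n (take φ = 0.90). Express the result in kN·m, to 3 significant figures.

φM_n ≈ 348 kN·m

T = A_s f_y = 1270 × 400 = 508000 N = 508 kN.
From C = T: a = T/(0.85 f'_c b) = 508000/(0.85 × 49 × 315) = 38.72 mm.
M_n = T(d − a/2) = 508 kN × (780 − 19.36) mm = 386.41 kN·m.
φM_n = 0.90 × 386.41 = 347.77 kN·m.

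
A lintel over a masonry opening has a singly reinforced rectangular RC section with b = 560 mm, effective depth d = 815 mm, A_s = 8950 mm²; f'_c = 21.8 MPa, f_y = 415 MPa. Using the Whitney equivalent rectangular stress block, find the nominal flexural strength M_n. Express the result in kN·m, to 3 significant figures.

M_n ≈ 2360 kN·m

T = A_s f_y = 8950 × 415 = 3714250 N = 3714.25 kN.
From C = T: a = T/(0.85 f'_c b) = 3714250/(0.85 × 21.8 × 560) = 357.94 mm.
M_n = T(d − a/2) = 3714.25 kN × (815 − 178.97) mm = 2362.37 kN·m.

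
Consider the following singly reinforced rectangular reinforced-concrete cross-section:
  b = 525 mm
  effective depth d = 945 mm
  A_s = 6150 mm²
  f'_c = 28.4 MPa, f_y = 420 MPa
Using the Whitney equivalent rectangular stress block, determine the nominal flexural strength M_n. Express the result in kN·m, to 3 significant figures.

T = A_s f_y = 6150 × 420 = 2583000 N = 2583 kN.
From C = T: a = T/(0.85 f'_c b) = 2583000/(0.85 × 28.4 × 525) = 203.81 mm.
M_n = T(d − a/2) = 2583 kN × (945 − 101.905) mm = 2177.71 kN·m.

M_n ≈ 2180 kN·m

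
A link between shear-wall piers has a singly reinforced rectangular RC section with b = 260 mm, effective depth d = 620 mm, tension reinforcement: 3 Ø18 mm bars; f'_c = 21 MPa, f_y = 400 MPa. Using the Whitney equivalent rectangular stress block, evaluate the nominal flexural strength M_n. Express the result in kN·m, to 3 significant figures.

M_n ≈ 179 kN·m

A_s = 3 × 254 = 762 mm².
T = A_s f_y = 762 × 400 = 304800 N = 304.8 kN.
From C = T: a = T/(0.85 f'_c b) = 304800/(0.85 × 21 × 260) = 65.68 mm.
M_n = T(d − a/2) = 304.8 kN × (620 − 32.84) mm = 178.97 kN·m.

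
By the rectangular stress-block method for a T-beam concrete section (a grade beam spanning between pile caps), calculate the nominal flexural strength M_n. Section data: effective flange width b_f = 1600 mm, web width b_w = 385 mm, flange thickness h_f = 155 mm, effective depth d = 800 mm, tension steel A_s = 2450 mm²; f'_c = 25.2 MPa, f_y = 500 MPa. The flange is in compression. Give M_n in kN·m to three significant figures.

M_n ≈ 958 kN·m

Tension: T = A_s f_y = 2450 × 500 = 1225000 N.
Try a within the flange: a = T/(0.85 f'_c b_f) = 1225000/(0.85 × 25.2 × 1600) = 35.74 mm.
Since a = 35.74 ≤ h_f = 155 mm, the stress block lies entirely in the flange; analyse as a rectangular beam of width b_f.
M_n = T(d − a/2) = 1225000 × (800 − 17.87) = 958.11 × 10⁶ N·mm.
M_n = 958.11 kN·m.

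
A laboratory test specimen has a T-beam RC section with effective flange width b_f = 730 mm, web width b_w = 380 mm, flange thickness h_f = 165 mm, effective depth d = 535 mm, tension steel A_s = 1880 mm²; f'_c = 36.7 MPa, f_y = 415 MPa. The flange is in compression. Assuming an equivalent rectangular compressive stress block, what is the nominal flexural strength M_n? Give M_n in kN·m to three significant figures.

Tension: T = A_s f_y = 1880 × 415 = 780200 N.
Try a within the flange: a = T/(0.85 f'_c b_f) = 780200/(0.85 × 36.7 × 730) = 34.26 mm.
Since a = 34.26 ≤ h_f = 165 mm, the stress block lies entirely in the flange; analyse as a rectangular beam of width b_f.
M_n = T(d − a/2) = 780200 × (535 − 17.13) = 404.04 × 10⁶ N·mm.
M_n = 404.04 kN·m.

M_n ≈ 404 kN·m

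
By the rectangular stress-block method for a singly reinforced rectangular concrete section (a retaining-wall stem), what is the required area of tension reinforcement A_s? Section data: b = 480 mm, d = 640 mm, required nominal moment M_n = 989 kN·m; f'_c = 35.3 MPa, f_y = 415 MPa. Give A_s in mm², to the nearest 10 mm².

A_s ≈ 4100 mm²

With M_n = 0.85 f'_c a b (d − a/2), solve the quadratic for a:
a = d − √(d² − 2M_n/(0.85 f'_c b)) = 640 − √(640² − 2 × 989×10⁶/(0.85 × 35.3 × 480)) = 118.21 mm.
A_s = 0.85 f'_c a b / f_y = 0.85 × 35.3 × 118.21 × 480 / 415 = 4102.4 mm².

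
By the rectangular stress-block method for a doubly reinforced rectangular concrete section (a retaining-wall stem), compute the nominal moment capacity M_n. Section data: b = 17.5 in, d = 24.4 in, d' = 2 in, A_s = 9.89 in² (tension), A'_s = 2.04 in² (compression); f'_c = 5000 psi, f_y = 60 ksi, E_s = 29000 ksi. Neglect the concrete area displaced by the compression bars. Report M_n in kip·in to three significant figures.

M_n ≈ 12700 kip·in

Assume both steels yield.
a = (A_s − A'_s) f_y/(0.85 f'_c b) = (9.89 − 2.04) × 60/(0.85 × 5 × 17.5) = 6.333 in.
c = a/β₁ = 6.333/0.8 = 7.916 in; ε'_s = 0.003(c − d')/c = 0.0022 ≥ ε_y = 0.0021, so the compression steel yields.
M_n = (A_s − A'_s) f_y (d − a/2) + A'_s f_y (d − d') = 471 × (24.4 − 3.1665) + 122.4 × (24.4 − 2) = 10001.0 + 2741.8 = 12742.8 kip·in.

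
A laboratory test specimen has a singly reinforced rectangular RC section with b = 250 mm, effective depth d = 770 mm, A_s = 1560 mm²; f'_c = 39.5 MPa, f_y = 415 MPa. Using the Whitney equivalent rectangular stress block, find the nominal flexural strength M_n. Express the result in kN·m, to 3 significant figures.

M_n ≈ 474 kN·m

T = A_s f_y = 1560 × 415 = 647400 N = 647.4 kN.
From C = T: a = T/(0.85 f'_c b) = 647400/(0.85 × 39.5 × 250) = 77.13 mm.
M_n = T(d − a/2) = 647.4 kN × (770 − 38.565) mm = 473.53 kN·m.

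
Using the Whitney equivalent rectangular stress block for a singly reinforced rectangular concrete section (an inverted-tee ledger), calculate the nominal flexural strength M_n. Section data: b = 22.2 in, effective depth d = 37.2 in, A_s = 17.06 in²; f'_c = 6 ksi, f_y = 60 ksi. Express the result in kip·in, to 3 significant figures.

T = A_s f_y = 17.06 × 60 = 1023.6 kips.
a = T/(0.85 f'_c b) = 1023.6/(0.85 × 6 × 22.2) = 9.041 in.
M_n = T(d − a/2) = 1023.6 × (37.2 − 4.5205) = 33450.7 kip·in.

M_n ≈ 33500 kip·in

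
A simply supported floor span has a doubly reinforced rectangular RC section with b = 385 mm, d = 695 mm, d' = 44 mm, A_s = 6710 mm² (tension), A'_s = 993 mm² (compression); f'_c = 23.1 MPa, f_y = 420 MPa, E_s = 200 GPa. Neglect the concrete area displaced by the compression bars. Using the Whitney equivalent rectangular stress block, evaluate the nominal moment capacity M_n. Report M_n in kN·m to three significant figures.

Assume both tension and compression steel yield.
Net tension couple steel: A_s − A'_s = 5717 mm².
a = (A_s − A'_s) f_y / (0.85 f'_c b) = 2401140/(0.85 × 23.1 × 385) = 317.63 mm.
c = a/β₁ = 317.63/0.85 = 373.68 mm; ε'_s = 0.003(c − d')/c = 0.0026 ≥ f_y/E_s = 0.0021, so compression steel does yield.
M_n = (A_s − A'_s) f_y (d − a/2) + A'_s f_y (d − d') = [2401140 × (695 − 158.815) + 417060 × (695 − 44)] × 10⁻⁶ = 1287.46 + 271.51 = 1558.97 kN·m.

M_n ≈ 1560 kN·m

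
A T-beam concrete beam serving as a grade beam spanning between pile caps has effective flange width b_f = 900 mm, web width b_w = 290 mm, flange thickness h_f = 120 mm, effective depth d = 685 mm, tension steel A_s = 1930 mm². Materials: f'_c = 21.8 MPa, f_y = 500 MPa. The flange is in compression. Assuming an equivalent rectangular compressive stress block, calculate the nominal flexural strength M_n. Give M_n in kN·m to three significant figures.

M_n ≈ 633 kN·m

Tension: T = A_s f_y = 1930 × 500 = 965000 N.
Try a within the flange: a = T/(0.85 f'_c b_f) = 965000/(0.85 × 21.8 × 900) = 57.86 mm.
Since a = 57.86 ≤ h_f = 120 mm, the stress block lies entirely in the flange; analyse as a rectangular beam of width b_f.
M_n = T(d − a/2) = 965000 × (685 − 28.93) = 633.11 × 10⁶ N·mm.
M_n = 633.11 kN·m.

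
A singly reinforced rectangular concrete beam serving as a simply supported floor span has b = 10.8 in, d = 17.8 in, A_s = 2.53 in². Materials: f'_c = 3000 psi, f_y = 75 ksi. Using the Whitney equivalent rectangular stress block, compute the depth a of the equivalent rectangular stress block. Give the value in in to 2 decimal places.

a ≈ 6.89 in

T = A_s f_y = 2.53 × 75 = 189.75 kips.
a = T/(0.85 f'_c b) = 189.75/(0.85 × 3 × 10.8) = 6.89 in.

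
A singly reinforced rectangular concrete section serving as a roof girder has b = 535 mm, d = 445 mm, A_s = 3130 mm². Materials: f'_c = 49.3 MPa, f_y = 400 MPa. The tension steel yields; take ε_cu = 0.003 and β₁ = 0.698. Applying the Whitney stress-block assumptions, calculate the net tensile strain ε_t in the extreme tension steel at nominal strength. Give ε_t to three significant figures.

ε_t ≈ 0.0137

a = A_s f_y/(0.85 f'_c b) = 55.85 mm.
β₁ = 0.698, so c = a/β₁ = 55.85/0.698 = 80.01 mm.
From the linear strain diagram with ε_cu = 0.003: ε_t = 0.003 (d − c)/c = 0.003 × (445 − 80.01)/80.01 = 0.0137.
Since ε_t ≥ 0.005, the section is tension-controlled.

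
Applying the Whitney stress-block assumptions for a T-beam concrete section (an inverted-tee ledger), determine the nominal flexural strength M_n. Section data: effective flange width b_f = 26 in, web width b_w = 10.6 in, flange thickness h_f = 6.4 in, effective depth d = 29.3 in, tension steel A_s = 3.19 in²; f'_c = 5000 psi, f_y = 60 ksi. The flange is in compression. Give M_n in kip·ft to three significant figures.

M_n ≈ 454 kip·ft

Tension: T = A_s f_y = 3.19 × 60 = 191.4 kips.
Try a within the flange: a = T/(0.85 f'_c b_f) = 191.4/(0.85 × 5 × 26) = 1.732 in.
Since a = 1.732 ≤ h_f = 6.4 in, the stress block lies entirely in the flange; analyse as a rectangular beam of width b_f.
M_n = T(d − a/2) = 191.4 × (29.3 − 0.866) = 5442.3 kip·in.
M_n = 5442.3/12 = 453.53 kip·ft.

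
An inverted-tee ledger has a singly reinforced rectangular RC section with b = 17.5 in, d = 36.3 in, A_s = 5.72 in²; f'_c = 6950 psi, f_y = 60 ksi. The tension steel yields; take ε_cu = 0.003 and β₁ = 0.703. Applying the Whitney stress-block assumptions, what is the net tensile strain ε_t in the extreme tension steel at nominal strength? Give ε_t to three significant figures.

a = A_s f_y/(0.85 f'_c b) = 3.320 in.
β₁ = 0.703, so c = a/β₁ = 3.320/0.703 = 4.723 in.
From the linear strain diagram with ε_cu = 0.003: ε_t = 0.003 (d − c)/c = 0.003 × (36.3 − 4.723)/4.723 = 0.0201.
Since ε_t ≥ 0.005, the section is tension-controlled.

ε_t ≈ 0.0201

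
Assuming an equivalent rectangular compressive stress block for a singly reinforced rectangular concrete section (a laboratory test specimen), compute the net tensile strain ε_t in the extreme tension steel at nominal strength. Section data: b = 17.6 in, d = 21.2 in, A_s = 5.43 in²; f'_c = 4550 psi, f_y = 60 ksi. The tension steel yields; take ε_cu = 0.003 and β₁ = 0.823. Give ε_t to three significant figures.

a = A_s f_y/(0.85 f'_c b) = 4.786 in.
β₁ = 0.823, so c = a/β₁ = 4.786/0.823 = 5.815 in.
From the linear strain diagram with ε_cu = 0.003: ε_t = 0.003 (d − c)/c = 0.003 × (21.2 − 5.815)/5.815 = 0.00794.
Since ε_t ≥ 0.005, the section is tension-controlled.

ε_t ≈ 0.00794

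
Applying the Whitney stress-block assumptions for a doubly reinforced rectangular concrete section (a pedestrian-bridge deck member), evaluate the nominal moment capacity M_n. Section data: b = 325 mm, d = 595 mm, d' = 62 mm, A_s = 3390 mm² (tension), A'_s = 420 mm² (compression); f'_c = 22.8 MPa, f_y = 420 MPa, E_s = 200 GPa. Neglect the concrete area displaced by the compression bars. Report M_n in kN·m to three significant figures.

M_n ≈ 713 kN·m

Assume both tension and compression steel yield.
Net tension couple steel: A_s − A'_s = 2970 mm².
a = (A_s − A'_s) f_y / (0.85 f'_c b) = 1247400/(0.85 × 22.8 × 325) = 198.05 mm.
c = a/β₁ = 198.05/0.85 = 233.00 mm; ε'_s = 0.003(c − d')/c = 0.0022 ≥ f_y/E_s = 0.0021, so compression steel does yield.
M_n = (A_s − A'_s) f_y (d − a/2) + A'_s f_y (d − d') = [1247400 × (595 − 99.025) + 176400 × (595 − 62)] × 10⁻⁶ = 618.68 + 94.02 = 712.70 kN·m.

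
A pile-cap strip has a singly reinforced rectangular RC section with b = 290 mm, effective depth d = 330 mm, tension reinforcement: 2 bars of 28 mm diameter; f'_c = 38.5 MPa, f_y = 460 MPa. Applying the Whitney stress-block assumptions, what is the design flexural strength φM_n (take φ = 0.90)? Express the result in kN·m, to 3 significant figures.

φM_n ≈ 153 kN·m

A_s = 2 × 616 = 1232 mm².
T = A_s f_y = 1232 × 460 = 566720 N = 566.72 kN.
From C = T: a = T/(0.85 f'_c b) = 566720/(0.85 × 38.5 × 290) = 59.72 mm.
M_n = T(d − a/2) = 566.72 kN × (330 − 29.86) mm = 170.10 kN·m.
φM_n = 0.90 × 170.10 = 153.09 kN·m.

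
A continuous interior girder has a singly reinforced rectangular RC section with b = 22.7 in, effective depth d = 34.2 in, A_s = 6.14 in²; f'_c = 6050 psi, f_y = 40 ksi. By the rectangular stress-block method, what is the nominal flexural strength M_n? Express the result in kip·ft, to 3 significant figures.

T = A_s f_y = 6.14 × 40 = 245.6 kips.
a = T/(0.85 f'_c b) = 245.6/(0.85 × 6.05 × 22.7) = 2.104 in.
M_n = T(d − a/2) = 245.6 × (34.2 − 1.052) = 8141.1 kip·in = 8141.1/12 = 678.43 kip·ft.

M_n ≈ 678 kip·ft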